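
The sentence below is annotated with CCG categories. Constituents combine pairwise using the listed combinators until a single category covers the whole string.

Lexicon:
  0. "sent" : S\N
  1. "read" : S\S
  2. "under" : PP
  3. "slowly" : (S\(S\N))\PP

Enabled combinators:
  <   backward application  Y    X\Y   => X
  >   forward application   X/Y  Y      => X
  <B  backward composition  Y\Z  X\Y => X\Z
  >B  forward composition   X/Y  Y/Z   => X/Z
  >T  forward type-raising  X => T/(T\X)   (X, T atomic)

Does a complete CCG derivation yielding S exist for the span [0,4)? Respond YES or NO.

[0,4] S   <
  [0,2] S\N   <B
    [0,1] "sent" : S\N
    [1,2] "read" : S\S
  [2,4] S\(S\N)   <
    [2,3] "under" : PP
    [3,4] "slowly" : (S\(S\N))\PP

YES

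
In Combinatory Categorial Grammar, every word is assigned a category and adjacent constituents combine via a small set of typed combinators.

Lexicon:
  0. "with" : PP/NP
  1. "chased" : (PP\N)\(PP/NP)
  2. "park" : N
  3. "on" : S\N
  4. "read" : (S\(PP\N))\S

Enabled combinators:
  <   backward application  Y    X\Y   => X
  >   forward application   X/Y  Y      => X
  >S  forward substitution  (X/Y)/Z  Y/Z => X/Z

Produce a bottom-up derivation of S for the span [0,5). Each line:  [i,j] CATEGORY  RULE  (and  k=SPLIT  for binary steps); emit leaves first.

[0,1] PP/NP  lex  "with"
[1,2] (PP\N)\(PP/NP)  lex  "chased"
[0,2] PP\N  <  k=1
[2,3] N  lex  "park"
[3,4] S\N  lex  "on"
[2,4] S  <  k=3
[4,5] (S\(PP\N))\S  lex  "read"
[2,5] S\(PP\N)  <  k=4
[0,5] S  <  k=2

[0,5] S   <
  [0,2] PP\N   <
    [0,1] "with" : PP/NP
    [1,2] "chased" : (PP\N)\(PP/NP)
  [2,5] S\(PP\N)   <
    [2,4] S   <
      [2,3] "park" : N
      [3,4] "on" : S\N
    [4,5] "read" : (S\(PP\N))\S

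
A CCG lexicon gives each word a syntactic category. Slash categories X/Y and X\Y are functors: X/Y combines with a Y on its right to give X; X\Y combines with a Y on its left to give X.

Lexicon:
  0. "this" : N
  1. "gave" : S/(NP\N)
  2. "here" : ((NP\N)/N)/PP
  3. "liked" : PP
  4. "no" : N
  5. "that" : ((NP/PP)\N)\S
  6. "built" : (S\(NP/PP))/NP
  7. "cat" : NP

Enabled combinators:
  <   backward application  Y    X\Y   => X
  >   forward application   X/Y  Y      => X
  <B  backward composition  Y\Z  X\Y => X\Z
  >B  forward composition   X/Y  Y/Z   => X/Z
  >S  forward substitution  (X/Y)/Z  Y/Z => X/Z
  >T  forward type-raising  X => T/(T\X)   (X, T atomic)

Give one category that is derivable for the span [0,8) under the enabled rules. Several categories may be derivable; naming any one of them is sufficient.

[0,8] S   <
  [0,6] NP/PP   <
    [0,1] "this" : N
    [1,6] (NP/PP)\N   <
      [1,5] S   >
        [1,2] "gave" : S/(NP\N)
        [2,5] NP\N   >
          [2,4] (NP\N)/N   >
            [2,3] "here" : ((NP\N)/N)/PP
            [3,4] "liked" : PP
          [4,5] "no" : N
      [5,6] "that" : ((NP/PP)\N)\S
  [6,8] S\(NP/PP)   >
    [6,7] "built" : (S\(NP/PP))/NP
    [7,8] "cat" : NP

S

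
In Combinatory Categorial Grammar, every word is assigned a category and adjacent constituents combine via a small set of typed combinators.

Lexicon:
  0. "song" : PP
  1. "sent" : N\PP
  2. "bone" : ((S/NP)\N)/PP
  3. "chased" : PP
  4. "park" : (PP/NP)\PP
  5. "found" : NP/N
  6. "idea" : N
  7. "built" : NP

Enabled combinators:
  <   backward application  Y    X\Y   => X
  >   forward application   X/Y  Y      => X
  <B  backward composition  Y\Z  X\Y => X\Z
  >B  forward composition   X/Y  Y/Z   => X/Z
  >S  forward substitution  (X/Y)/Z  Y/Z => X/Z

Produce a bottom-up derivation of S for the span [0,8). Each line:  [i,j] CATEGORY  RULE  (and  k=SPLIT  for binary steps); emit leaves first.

[0,8] S   >
  [0,7] S/NP   <
    [0,2] N   <
      [0,1] "song" : PP
      [1,2] "sent" : N\PP
    [2,7] (S/NP)\N   >
      [2,3] "bone" : ((S/NP)\N)/PP
      [3,7] PP   >
        [3,5] PP/NP   <
          [3,4] "chased" : PP
          [4,5] "park" : (PP/NP)\PP
        [5,7] NP   >
          [5,6] "found" : NP/N
          [6,7] "idea" : N
  [7,8] "built" : NP

[0,1] PP  lex  "song"
[1,2] N\PP  lex  "sent"
[0,2] N  <  k=1
[2,3] ((S/NP)\N)/PP  lex  "bone"
[3,4] PP  lex  "chased"
[4,5] (PP/NP)\PP  lex  "park"
[3,5] PP/NP  <  k=4
[5,6] NP/N  lex  "found"
[6,7] N  lex  "idea"
[5,7] NP  >  k=6
[3,7] PP  >  k=5
[2,7] (S/NP)\N  >  k=3
[0,7] S/NP  <  k=2
[7,8] NP  lex  "built"
[0,8] S  >  k=7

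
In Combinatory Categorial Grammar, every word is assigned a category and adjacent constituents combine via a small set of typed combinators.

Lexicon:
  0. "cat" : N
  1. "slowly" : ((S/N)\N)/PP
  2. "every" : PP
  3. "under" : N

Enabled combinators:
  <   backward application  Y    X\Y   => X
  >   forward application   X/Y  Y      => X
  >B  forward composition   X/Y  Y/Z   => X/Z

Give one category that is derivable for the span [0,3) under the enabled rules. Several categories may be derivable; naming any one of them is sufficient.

S/N

[0,4] S   >
  [0,3] S/N   <
    [0,1] "cat" : N
    [1,3] (S/N)\N   >
      [1,2] "slowly" : ((S/N)\N)/PP
      [2,3] "every" : PP
  [3,4] "under" : N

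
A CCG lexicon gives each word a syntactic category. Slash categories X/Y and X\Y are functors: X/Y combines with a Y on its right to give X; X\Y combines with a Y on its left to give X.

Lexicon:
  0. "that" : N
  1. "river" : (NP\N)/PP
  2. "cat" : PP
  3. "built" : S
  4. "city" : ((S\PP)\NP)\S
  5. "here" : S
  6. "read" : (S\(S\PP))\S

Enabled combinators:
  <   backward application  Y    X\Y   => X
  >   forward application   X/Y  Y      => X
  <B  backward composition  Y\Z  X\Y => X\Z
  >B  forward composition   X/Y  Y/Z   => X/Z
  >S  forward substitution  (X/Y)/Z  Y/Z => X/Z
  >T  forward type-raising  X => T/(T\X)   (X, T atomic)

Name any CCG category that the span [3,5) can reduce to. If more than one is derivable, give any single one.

(S\PP)\NP

[0,7] S   <
  [0,5] S\PP   <
    [0,3] NP   <
      [0,1] "that" : N
      [1,3] NP\N   >
        [1,2] "river" : (NP\N)/PP
        [2,3] "cat" : PP
    [3,5] (S\PP)\NP   <
      [3,4] "built" : S
      [4,5] "city" : ((S\PP)\NP)\S
  [5,7] S\(S\PP)   <
    [5,6] "here" : S
    [6,7] "read" : (S\(S\PP))\S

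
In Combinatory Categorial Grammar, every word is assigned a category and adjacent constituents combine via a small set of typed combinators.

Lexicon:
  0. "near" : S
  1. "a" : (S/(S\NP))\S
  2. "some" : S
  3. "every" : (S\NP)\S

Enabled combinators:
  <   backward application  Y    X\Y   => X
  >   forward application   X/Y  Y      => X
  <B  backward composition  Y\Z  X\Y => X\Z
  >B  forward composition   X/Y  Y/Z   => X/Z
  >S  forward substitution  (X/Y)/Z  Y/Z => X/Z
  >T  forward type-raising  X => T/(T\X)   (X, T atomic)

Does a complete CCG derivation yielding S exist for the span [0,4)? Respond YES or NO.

YES

[0,4] S   >
  [0,2] S/(S\NP)   <
    [0,1] "near" : S
    [1,2] "a" : (S/(S\NP))\S
  [2,4] S\NP   <
    [2,3] "some" : S
    [3,4] "every" : (S\NP)\S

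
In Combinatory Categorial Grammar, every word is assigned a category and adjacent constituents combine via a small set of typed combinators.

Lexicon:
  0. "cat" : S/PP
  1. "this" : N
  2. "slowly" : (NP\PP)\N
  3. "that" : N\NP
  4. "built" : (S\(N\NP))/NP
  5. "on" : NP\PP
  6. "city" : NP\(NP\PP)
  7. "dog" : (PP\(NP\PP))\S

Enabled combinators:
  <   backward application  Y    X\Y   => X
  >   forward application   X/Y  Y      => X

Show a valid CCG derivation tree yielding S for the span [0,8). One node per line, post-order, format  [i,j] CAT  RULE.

[0,8] S   >
  [0,1] "cat" : S/PP
  [1,8] PP   <
    [1,3] NP\PP   <
      [1,2] "this" : N
      [2,3] "slowly" : (NP\PP)\N
    [3,8] PP\(NP\PP)   <
      [3,7] S   <
        [3,4] "that" : N\NP
        [4,7] S\(N\NP)   >
          [4,5] "built" : (S\(N\NP))/NP
          [5,7] NP   <
            [5,6] "on" : NP\PP
            [6,7] "city" : NP\(NP\PP)
      [7,8] "dog" : (PP\(NP\PP))\S

[0,1] S/PP  lex  "cat"
[1,2] N  lex  "this"
[2,3] (NP\PP)\N  lex  "slowly"
[1,3] NP\PP  <  k=2
[3,4] N\NP  lex  "that"
[4,5] (S\(N\NP))/NP  lex  "built"
[5,6] NP\PP  lex  "on"
[6,7] NP\(NP\PP)  lex  "city"
[5,7] NP  <  k=6
[4,7] S\(N\NP)  >  k=5
[3,7] S  <  k=4
[7,8] (PP\(NP\PP))\S  lex  "dog"
[3,8] PP\(NP\PP)  <  k=7
[1,8] PP  <  k=3
[0,8] S  >  k=1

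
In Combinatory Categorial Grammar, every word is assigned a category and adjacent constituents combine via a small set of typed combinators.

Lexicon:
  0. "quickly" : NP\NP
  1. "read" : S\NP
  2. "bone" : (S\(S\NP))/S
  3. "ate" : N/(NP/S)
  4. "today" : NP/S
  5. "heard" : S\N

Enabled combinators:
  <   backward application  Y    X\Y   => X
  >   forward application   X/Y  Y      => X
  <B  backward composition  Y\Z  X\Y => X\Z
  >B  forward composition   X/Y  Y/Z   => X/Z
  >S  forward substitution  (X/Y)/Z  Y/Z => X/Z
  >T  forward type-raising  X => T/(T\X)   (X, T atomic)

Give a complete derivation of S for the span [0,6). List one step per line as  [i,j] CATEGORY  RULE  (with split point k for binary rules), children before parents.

[0,6] S   <
  [0,2] S\NP   <B
    [0,1] "quickly" : NP\NP
    [1,2] "read" : S\NP
  [2,6] S\(S\NP)   >
    [2,3] "bone" : (S\(S\NP))/S
    [3,6] S   <
      [3,5] N   >
        [3,4] "ate" : N/(NP/S)
        [4,5] "today" : NP/S
      [5,6] "heard" : S\N

[0,1] NP\NP  lex  "quickly"
[1,2] S\NP  lex  "read"
[0,2] S\NP  <B  k=1
[2,3] (S\(S\NP))/S  lex  "bone"
[3,4] N/(NP/S)  lex  "ate"
[4,5] NP/S  lex  "today"
[3,5] N  >  k=4
[5,6] S\N  lex  "heard"
[3,6] S  <  k=5
[2,6] S\(S\NP)  >  k=3
[0,6] S  <  k=2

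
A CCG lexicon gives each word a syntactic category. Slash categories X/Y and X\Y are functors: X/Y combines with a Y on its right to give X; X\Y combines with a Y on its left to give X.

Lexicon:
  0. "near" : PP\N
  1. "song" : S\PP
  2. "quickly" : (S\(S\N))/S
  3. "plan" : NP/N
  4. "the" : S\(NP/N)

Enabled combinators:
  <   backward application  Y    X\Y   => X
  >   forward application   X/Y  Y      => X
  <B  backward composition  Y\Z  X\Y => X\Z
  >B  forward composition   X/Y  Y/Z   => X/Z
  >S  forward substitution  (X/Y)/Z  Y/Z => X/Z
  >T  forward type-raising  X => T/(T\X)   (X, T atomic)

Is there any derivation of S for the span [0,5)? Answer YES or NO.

YES

[0,5] S   <
  [0,2] S\N   <B
    [0,1] "near" : PP\N
    [1,2] "song" : S\PP
  [2,5] S\(S\N)   >
    [2,3] "quickly" : (S\(S\N))/S
    [3,5] S   <
      [3,4] "plan" : NP/N
      [4,5] "the" : S\(NP/N)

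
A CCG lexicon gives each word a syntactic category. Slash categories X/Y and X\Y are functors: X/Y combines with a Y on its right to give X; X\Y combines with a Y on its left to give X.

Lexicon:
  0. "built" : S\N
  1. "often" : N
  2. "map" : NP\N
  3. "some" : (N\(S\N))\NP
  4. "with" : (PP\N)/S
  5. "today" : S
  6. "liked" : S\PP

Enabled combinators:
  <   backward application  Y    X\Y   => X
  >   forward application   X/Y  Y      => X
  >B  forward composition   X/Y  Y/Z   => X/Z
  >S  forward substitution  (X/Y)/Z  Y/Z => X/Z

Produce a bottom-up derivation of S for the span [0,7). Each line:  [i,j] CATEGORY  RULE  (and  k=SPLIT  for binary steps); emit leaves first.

[0,7] S   <
  [0,6] PP   <
    [0,4] N   <
      [0,1] "built" : S\N
      [1,4] N\(S\N)   <
        [1,3] NP   <
          [1,2] "often" : N
          [2,3] "map" : NP\N
        [3,4] "some" : (N\(S\N))\NP
    [4,6] PP\N   >
      [4,5] "with" : (PP\N)/S
      [5,6] "today" : S
  [6,7] "liked" : S\PP

[0,1] S\N  lex  "built"
[1,2] N  lex  "often"
[2,3] NP\N  lex  "map"
[1,3] NP  <  k=2
[3,4] (N\(S\N))\NP  lex  "some"
[1,4] N\(S\N)  <  k=3
[0,4] N  <  k=1
[4,5] (PP\N)/S  lex  "with"
[5,6] S  lex  "today"
[4,6] PP\N  >  k=5
[0,6] PP  <  k=4
[6,7] S\PP  lex  "liked"
[0,7] S  <  k=6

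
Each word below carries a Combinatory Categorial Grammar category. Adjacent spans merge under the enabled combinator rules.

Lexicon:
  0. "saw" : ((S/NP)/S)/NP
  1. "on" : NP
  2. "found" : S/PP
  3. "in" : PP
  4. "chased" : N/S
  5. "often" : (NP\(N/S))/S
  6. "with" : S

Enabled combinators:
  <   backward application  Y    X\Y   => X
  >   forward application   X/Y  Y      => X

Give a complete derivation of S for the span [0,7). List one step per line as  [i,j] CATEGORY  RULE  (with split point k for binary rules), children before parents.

[0,7] S   >
  [0,4] S/NP   >
    [0,2] (S/NP)/S   >
      [0,1] "saw" : ((S/NP)/S)/NP
      [1,2] "on" : NP
    [2,4] S   >
      [2,3] "found" : S/PP
      [3,4] "in" : PP
  [4,7] NP   <
    [4,5] "chased" : N/S
    [5,7] NP\(N/S)   >
      [5,6] "often" : (NP\(N/S))/S
      [6,7] "with" : S

[0,1] ((S/NP)/S)/NP  lex  "saw"
[1,2] NP  lex  "on"
[0,2] (S/NP)/S  >  k=1
[2,3] S/PP  lex  "found"
[3,4] PP  lex  "in"
[2,4] S  >  k=3
[0,4] S/NP  >  k=2
[4,5] N/S  lex  "chased"
[5,6] (NP\(N/S))/S  lex  "often"
[6,7] S  lex  "with"
[5,7] NP\(N/S)  >  k=6
[4,7] NP  <  k=5
[0,7] S  >  k=4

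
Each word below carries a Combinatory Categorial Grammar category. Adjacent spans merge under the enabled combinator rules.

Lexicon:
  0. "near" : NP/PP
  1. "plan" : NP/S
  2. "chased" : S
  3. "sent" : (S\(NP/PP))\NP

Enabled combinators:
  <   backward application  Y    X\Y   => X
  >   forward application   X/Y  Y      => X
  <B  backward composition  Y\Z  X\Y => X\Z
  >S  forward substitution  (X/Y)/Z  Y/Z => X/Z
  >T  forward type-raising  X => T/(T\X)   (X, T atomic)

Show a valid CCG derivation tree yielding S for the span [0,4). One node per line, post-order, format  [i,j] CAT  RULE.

[0,4] S   <
  [0,1] "near" : NP/PP
  [1,4] S\(NP/PP)   <
    [1,3] NP   >
      [1,2] "plan" : NP/S
      [2,3] "chased" : S
    [3,4] "sent" : (S\(NP/PP))\NP

[0,1] NP/PP  lex  "near"
[1,2] NP/S  lex  "plan"
[2,3] S  lex  "chased"
[1,3] NP  >  k=2
[3,4] (S\(NP/PP))\NP  lex  "sent"
[1,4] S\(NP/PP)  <  k=3
[0,4] S  <  k=1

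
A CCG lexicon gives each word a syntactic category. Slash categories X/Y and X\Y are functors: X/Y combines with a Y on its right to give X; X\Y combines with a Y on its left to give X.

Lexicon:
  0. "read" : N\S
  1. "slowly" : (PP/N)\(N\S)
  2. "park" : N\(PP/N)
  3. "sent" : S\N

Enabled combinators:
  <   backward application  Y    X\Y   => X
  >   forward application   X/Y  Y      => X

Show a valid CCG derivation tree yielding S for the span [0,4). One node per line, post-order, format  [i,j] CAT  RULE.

[0,1] N\S  lex  "read"
[1,2] (PP/N)\(N\S)  lex  "slowly"
[0,2] PP/N  <  k=1
[2,3] N\(PP/N)  lex  "park"
[0,3] N  <  k=2
[3,4] S\N  lex  "sent"
[0,4] S  <  k=3

[0,4] S   <
  [0,3] N   <
    [0,2] PP/N   <
      [0,1] "read" : N\S
      [1,2] "slowly" : (PP/N)\(N\S)
    [2,3] "park" : N\(PP/N)
  [3,4] "sent" : S\N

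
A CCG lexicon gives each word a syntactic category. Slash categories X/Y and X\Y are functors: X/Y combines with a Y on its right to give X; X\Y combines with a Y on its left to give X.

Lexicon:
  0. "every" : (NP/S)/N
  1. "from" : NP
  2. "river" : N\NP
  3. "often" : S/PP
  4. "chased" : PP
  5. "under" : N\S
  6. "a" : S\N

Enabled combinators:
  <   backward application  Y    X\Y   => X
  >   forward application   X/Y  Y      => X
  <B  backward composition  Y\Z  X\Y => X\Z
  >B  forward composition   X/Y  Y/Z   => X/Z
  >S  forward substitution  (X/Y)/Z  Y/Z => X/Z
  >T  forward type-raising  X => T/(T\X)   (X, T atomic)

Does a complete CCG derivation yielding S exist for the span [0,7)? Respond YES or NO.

NO

(NP/S)/N NP N\NP S/PP PP N\S S\N
CKY chart[0,7] = {N/(N\NP), NP, NP/(NP\NP), NP/(S\S), PP/(PP\NP), S/(S\NP)}; S ∉ chart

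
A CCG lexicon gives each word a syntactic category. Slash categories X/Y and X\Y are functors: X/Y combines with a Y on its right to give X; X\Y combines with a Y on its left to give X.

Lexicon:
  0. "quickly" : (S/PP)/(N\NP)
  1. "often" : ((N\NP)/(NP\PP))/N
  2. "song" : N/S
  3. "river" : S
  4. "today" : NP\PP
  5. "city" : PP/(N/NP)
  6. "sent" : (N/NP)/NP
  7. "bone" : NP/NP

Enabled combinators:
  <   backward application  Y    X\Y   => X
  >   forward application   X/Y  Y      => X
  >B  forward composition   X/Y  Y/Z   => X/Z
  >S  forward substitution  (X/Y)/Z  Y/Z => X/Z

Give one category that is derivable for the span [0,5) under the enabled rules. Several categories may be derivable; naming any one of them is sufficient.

S/PP

[0,8] S   >
  [0,5] S/PP   >
    [0,1] "quickly" : (S/PP)/(N\NP)
    [1,5] N\NP   >
      [1,4] (N\NP)/(NP\PP)   >
        [1,2] "often" : ((N\NP)/(NP\PP))/N
        [2,4] N   >
          [2,3] "song" : N/S
          [3,4] "river" : S
      [4,5] "today" : NP\PP
  [5,8] PP   >
    [5,6] "city" : PP/(N/NP)
    [6,8] N/NP   >S
      [6,7] "sent" : (N/NP)/NP
      [7,8] "bone" : NP/NP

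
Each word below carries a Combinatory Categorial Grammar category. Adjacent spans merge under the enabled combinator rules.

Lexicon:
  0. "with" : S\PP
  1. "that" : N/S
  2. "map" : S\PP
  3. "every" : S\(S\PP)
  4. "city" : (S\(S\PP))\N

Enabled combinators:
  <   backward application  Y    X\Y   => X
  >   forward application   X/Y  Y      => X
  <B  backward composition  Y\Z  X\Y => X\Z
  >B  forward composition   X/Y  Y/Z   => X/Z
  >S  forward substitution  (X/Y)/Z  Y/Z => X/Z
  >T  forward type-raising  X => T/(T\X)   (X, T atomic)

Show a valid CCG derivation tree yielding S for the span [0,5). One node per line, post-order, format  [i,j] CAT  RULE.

[0,1] S\PP  lex  "with"
[1,2] N/S  lex  "that"
[2,3] S\PP  lex  "map"
[3,4] S\(S\PP)  lex  "every"
[2,4] S  <  k=3
[1,4] N  >  k=2
[4,5] (S\(S\PP))\N  lex  "city"
[1,5] S\(S\PP)  <  k=4
[0,5] S  <  k=1

[0,5] S   <
  [0,1] "with" : S\PP
  [1,5] S\(S\PP)   <
    [1,4] N   >
      [1,2] "that" : N/S
      [2,4] S   <
        [2,3] "map" : S\PP
        [3,4] "every" : S\(S\PP)
    [4,5] "city" : (S\(S\PP))\N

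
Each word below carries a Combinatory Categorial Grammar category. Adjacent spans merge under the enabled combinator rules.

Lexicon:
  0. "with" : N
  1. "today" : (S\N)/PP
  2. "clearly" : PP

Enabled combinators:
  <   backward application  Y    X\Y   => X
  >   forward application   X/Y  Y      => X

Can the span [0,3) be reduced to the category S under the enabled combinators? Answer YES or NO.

YES

[0,3] S   <
  [0,1] "with" : N
  [1,3] S\N   >
    [1,2] "today" : (S\N)/PP
    [2,3] "clearly" : PP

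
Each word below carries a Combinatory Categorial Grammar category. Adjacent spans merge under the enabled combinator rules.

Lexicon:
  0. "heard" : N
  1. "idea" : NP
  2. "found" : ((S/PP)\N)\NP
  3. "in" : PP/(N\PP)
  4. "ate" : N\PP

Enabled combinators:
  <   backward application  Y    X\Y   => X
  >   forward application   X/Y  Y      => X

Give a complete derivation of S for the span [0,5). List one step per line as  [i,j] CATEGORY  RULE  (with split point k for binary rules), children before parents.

[0,5] S   >
  [0,3] S/PP   <
    [0,1] "heard" : N
    [1,3] (S/PP)\N   <
      [1,2] "idea" : NP
      [2,3] "found" : ((S/PP)\N)\NP
  [3,5] PP   >
    [3,4] "in" : PP/(N\PP)
    [4,5] "ate" : N\PP

[0,1] N  lex  "heard"
[1,2] NP  lex  "idea"
[2,3] ((S/PP)\N)\NP  lex  "found"
[1,3] (S/PP)\N  <  k=2
[0,3] S/PP  <  k=1
[3,4] PP/(N\PP)  lex  "in"
[4,5] N\PP  lex  "ate"
[3,5] PP  >  k=4
[0,5] S  >  k=3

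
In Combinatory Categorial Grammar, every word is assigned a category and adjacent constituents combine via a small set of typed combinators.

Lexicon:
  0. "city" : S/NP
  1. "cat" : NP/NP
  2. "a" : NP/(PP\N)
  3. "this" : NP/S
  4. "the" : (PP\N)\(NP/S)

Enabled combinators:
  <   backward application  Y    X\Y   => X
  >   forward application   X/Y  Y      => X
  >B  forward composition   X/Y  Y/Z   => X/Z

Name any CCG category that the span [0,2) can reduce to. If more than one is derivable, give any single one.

S/NP

[0,5] S   >
  [0,2] S/NP   >B
    [0,1] "city" : S/NP
    [1,2] "cat" : NP/NP
  [2,5] NP   >
    [2,3] "a" : NP/(PP\N)
    [3,5] PP\N   <
      [3,4] "this" : NP/S
      [4,5] "the" : (PP\N)\(NP/S)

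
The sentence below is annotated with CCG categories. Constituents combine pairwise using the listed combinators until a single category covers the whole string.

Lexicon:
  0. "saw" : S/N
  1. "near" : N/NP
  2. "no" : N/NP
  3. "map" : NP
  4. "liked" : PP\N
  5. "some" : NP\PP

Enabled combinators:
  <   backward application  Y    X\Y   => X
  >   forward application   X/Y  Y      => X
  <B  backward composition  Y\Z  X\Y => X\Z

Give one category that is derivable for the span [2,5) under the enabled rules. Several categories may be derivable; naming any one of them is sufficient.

[0,6] S   >
  [0,1] "saw" : S/N
  [1,6] N   >
    [1,2] "near" : N/NP
    [2,6] NP   <
      [2,5] PP   <
        [2,4] N   >
          [2,3] "no" : N/NP
          [3,4] "map" : NP
        [4,5] "liked" : PP\N
      [5,6] "some" : NP\PP

PP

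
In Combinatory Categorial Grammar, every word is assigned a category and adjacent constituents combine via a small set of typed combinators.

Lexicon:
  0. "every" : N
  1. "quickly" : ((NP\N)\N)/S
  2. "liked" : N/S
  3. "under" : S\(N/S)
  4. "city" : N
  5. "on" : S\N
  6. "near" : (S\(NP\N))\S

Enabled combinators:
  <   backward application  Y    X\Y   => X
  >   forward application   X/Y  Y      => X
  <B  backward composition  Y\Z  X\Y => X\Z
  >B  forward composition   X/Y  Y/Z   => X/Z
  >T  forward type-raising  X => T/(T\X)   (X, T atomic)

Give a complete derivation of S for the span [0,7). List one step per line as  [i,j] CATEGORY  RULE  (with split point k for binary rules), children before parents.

[0,1] N  lex  "every"
[1,2] ((NP\N)\N)/S  lex  "quickly"
[2,3] N/S  lex  "liked"
[3,4] S\(N/S)  lex  "under"
[2,4] S  <  k=3
[1,4] (NP\N)\N  >  k=2
[4,5] N  lex  "city"
[4,5] S/(S\N)  >T
[5,6] S\N  lex  "on"
[4,6] S  >  k=5
[6,7] (S\(NP\N))\S  lex  "near"
[4,7] S\(NP\N)  <  k=6
[1,7] S\N  <B  k=4
[0,7] S  <  k=1

[0,7] S   <
  [0,1] "every" : N
  [1,7] S\N   <B
    [1,4] (NP\N)\N   >
      [1,2] "quickly" : ((NP\N)\N)/S
      [2,4] S   <
        [2,3] "liked" : N/S
        [3,4] "under" : S\(N/S)
    [4,7] S\(NP\N)   <
      [4,6] S   >
        [4,5] S/(S\N)   >T
          [4,5] "city" : N
        [5,6] "on" : S\N
      [6,7] "near" : (S\(NP\N))\S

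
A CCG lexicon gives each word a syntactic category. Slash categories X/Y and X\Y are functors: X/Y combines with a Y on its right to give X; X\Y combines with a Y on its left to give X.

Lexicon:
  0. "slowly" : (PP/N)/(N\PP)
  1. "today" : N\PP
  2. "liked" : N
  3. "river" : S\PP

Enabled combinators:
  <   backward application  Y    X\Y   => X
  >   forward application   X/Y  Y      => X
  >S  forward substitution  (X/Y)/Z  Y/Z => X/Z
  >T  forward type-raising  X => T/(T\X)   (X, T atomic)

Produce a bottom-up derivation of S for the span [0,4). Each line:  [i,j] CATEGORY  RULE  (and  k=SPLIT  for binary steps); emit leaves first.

[0,4] S   <
  [0,3] PP   >
    [0,2] PP/N   >
      [0,1] "slowly" : (PP/N)/(N\PP)
      [1,2] "today" : N\PP
    [2,3] "liked" : N
  [3,4] "river" : S\PP

[0,1] (PP/N)/(N\PP)  lex  "slowly"
[1,2] N\PP  lex  "today"
[0,2] PP/N  >  k=1
[2,3] N  lex  "liked"
[0,3] PP  >  k=2
[3,4] S\PP  lex  "river"
[0,4] S  <  k=3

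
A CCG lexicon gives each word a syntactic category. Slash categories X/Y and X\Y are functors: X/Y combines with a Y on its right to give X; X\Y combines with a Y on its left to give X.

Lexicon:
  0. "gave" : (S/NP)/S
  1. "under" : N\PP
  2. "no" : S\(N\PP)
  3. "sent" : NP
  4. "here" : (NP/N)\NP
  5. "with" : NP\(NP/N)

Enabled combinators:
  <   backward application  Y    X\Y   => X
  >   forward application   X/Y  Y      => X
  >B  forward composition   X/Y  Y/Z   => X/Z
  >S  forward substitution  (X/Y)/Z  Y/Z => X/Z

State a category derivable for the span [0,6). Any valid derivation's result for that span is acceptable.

[0,6] S   >
  [0,3] S/NP   >
    [0,1] "gave" : (S/NP)/S
    [1,3] S   <
      [1,2] "under" : N\PP
      [2,3] "no" : S\(N\PP)
  [3,6] NP   <
    [3,5] NP/N   <
      [3,4] "sent" : NP
      [4,5] "here" : (NP/N)\NP
    [5,6] "with" : NP\(NP/N)

S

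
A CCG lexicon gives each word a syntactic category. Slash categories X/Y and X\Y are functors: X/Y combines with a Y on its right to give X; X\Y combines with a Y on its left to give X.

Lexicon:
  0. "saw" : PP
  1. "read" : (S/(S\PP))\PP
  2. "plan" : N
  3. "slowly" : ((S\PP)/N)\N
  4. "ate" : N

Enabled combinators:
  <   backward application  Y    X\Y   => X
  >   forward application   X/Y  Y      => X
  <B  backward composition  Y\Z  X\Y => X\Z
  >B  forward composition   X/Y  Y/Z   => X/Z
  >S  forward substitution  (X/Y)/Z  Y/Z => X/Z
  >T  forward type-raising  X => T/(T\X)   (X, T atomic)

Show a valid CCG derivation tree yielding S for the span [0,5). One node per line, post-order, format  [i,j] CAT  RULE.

[0,1] PP  lex  "saw"
[1,2] (S/(S\PP))\PP  lex  "read"
[0,2] S/(S\PP)  <  k=1
[2,3] N  lex  "plan"
[3,4] ((S\PP)/N)\N  lex  "slowly"
[2,4] (S\PP)/N  <  k=3
[4,5] N  lex  "ate"
[2,5] S\PP  >  k=4
[0,5] S  >  k=2

[0,5] S   >
  [0,2] S/(S\PP)   <
    [0,1] "saw" : PP
    [1,2] "read" : (S/(S\PP))\PP
  [2,5] S\PP   >
    [2,4] (S\PP)/N   <
      [2,3] "plan" : N
      [3,4] "slowly" : ((S\PP)/N)\N
    [4,5] "ate" : N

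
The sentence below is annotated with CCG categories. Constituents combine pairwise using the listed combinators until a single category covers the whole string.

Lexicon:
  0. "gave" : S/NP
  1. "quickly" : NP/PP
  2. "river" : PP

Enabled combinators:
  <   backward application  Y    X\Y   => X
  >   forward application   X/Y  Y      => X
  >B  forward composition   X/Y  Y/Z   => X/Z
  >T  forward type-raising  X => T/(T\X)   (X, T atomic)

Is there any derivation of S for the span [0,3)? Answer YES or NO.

[0,3] S   >
  [0,2] S/PP   >B
    [0,1] "gave" : S/NP
    [1,2] "quickly" : NP/PP
  [2,3] "river" : PP

YES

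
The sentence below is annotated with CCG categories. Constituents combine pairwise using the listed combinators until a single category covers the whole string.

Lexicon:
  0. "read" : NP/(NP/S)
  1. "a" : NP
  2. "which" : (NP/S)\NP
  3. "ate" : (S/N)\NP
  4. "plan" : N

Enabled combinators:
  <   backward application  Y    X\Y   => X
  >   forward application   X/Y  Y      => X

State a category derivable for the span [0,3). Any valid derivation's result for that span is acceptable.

[0,5] S   >
  [0,4] S/N   <
    [0,3] NP   >
      [0,1] "read" : NP/(NP/S)
      [1,3] NP/S   <
        [1,2] "a" : NP
        [2,3] "which" : (NP/S)\NP
    [3,4] "ate" : (S/N)\NP
  [4,5] "plan" : N

NP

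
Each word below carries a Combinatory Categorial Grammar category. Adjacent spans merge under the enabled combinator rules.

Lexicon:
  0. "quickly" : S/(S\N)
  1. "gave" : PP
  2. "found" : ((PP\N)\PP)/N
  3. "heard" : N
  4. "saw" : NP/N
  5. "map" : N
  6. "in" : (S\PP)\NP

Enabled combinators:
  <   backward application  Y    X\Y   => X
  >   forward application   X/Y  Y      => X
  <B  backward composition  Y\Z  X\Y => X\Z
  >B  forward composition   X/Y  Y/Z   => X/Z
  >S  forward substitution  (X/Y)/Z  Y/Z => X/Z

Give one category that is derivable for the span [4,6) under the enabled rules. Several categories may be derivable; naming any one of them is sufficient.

NP

[0,7] S   >
  [0,1] "quickly" : S/(S\N)
  [1,7] S\N   <B
    [1,4] PP\N   <
      [1,2] "gave" : PP
      [2,4] (PP\N)\PP   >
        [2,3] "found" : ((PP\N)\PP)/N
        [3,4] "heard" : N
    [4,7] S\PP   <
      [4,6] NP   >
        [4,5] "saw" : NP/N
        [5,6] "map" : N
      [6,7] "in" : (S\PP)\NP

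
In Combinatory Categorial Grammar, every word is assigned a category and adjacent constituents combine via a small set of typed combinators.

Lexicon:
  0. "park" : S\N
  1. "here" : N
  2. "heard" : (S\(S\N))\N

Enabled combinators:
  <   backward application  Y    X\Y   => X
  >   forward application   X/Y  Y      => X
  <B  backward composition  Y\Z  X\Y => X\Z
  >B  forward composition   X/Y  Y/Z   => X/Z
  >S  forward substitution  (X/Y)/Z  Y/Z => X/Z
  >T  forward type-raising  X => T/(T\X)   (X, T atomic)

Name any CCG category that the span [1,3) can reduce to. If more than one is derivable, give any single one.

S\(S\N)

[0,3] S   <
  [0,1] "park" : S\N
  [1,3] S\(S\N)   <
    [1,2] "here" : N
    [2,3] "heard" : (S\(S\N))\N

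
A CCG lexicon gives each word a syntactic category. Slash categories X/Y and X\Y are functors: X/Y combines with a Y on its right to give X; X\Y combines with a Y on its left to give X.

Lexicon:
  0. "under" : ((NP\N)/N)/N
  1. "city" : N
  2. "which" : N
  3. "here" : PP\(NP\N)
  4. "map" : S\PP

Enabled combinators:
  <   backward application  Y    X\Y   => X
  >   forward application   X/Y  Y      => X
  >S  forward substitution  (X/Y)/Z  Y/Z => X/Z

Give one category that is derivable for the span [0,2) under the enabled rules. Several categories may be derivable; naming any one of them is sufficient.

[0,5] S   <
  [0,4] PP   <
    [0,3] NP\N   >
      [0,2] (NP\N)/N   >
        [0,1] "under" : ((NP\N)/N)/N
        [1,2] "city" : N
      [2,3] "which" : N
    [3,4] "here" : PP\(NP\N)
  [4,5] "map" : S\PP

(NP\N)/N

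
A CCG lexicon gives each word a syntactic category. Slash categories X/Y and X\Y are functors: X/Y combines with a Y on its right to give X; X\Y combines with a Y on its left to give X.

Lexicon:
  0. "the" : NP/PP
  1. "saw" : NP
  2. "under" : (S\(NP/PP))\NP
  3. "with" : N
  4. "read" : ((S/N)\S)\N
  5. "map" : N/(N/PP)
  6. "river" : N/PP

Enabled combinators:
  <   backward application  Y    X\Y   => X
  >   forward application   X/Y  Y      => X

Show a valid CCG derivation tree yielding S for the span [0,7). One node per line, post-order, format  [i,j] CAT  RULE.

[0,7] S   >
  [0,5] S/N   <
    [0,3] S   <
      [0,1] "the" : NP/PP
      [1,3] S\(NP/PP)   <
        [1,2] "saw" : NP
        [2,3] "under" : (S\(NP/PP))\NP
    [3,5] (S/N)\S   <
      [3,4] "with" : N
      [4,5] "read" : ((S/N)\S)\N
  [5,7] N   >
    [5,6] "map" : N/(N/PP)
    [6,7] "river" : N/PP

[0,1] NP/PP  lex  "the"
[1,2] NP  lex  "saw"
[2,3] (S\(NP/PP))\NP  lex  "under"
[1,3] S\(NP/PP)  <  k=2
[0,3] S  <  k=1
[3,4] N  lex  "with"
[4,5] ((S/N)\S)\N  lex  "read"
[3,5] (S/N)\S  <  k=4
[0,5] S/N  <  k=3
[5,6] N/(N/PP)  lex  "map"
[6,7] N/PP  lex  "river"
[5,7] N  >  k=6
[0,7] S  >  k=5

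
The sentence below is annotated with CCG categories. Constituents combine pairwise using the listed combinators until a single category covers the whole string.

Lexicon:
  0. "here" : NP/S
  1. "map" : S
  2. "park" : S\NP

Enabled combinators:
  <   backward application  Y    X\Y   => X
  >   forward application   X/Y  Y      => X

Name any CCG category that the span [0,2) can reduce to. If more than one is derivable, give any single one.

NP

[0,3] S   <
  [0,2] NP   >
    [0,1] "here" : NP/S
    [1,2] "map" : S
  [2,3] "park" : S\NP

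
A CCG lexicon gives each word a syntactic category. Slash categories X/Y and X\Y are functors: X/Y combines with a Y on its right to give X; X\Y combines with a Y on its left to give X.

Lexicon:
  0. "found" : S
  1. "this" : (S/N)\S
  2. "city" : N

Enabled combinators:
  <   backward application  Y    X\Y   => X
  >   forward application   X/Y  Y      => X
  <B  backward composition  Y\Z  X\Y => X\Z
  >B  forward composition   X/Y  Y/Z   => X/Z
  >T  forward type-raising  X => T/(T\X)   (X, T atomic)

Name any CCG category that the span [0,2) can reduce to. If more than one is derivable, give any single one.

[0,3] S   >
  [0,2] S/N   <
    [0,1] "found" : S
    [1,2] "this" : (S/N)\S
  [2,3] "city" : N

S/N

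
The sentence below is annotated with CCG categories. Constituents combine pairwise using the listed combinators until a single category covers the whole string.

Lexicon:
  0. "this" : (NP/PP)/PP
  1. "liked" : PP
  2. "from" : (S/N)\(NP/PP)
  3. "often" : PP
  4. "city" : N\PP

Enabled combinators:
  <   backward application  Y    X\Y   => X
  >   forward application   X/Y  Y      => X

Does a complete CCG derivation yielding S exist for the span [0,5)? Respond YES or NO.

[0,5] S   >
  [0,3] S/N   <
    [0,2] NP/PP   >
      [0,1] "this" : (NP/PP)/PP
      [1,2] "liked" : PP
    [2,3] "from" : (S/N)\(NP/PP)
  [3,5] N   <
    [3,4] "often" : PP
    [4,5] "city" : N\PP

YES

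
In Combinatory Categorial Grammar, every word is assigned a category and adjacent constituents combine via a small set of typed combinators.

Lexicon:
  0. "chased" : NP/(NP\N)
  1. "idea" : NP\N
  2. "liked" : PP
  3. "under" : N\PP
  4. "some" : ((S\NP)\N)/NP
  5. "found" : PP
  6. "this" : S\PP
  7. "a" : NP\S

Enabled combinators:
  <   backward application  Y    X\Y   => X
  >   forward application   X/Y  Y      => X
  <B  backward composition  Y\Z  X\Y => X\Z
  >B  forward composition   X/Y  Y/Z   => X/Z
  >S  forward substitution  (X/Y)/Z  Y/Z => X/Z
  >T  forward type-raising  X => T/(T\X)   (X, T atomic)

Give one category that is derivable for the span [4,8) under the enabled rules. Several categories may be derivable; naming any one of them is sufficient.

(S\NP)\N

[0,8] S   <
  [0,2] NP   >
    [0,1] "chased" : NP/(NP\N)
    [1,2] "idea" : NP\N
  [2,8] S\NP   <
    [2,4] N   <
      [2,3] "liked" : PP
      [3,4] "under" : N\PP
    [4,8] (S\NP)\N   >
      [4,5] "some" : ((S\NP)\N)/NP
      [5,8] NP   >
        [5,6] NP/(NP\PP)   >T
          [5,6] "found" : PP
        [6,8] NP\PP   <B
          [6,7] "this" : S\PP
          [7,8] "a" : NP\S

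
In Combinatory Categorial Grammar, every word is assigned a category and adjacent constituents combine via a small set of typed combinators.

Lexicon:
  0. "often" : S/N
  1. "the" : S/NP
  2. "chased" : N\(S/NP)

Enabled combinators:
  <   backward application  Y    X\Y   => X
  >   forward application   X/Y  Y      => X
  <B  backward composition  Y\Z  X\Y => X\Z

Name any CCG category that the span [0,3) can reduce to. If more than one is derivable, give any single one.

S

[0,3] S   >
  [0,1] "often" : S/N
  [1,3] N   <
    [1,2] "the" : S/NP
    [2,3] "chased" : N\(S/NP)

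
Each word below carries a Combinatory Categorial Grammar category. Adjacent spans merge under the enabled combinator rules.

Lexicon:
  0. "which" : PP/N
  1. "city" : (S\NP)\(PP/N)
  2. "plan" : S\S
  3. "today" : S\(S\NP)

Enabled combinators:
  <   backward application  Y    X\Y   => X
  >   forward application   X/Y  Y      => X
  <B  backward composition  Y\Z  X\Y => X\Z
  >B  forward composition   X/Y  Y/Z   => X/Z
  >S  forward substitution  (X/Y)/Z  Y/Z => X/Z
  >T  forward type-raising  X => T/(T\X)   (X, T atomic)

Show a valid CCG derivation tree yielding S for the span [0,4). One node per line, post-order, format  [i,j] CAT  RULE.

[0,4] S   <
  [0,3] S\NP   <B
    [0,2] S\NP   <
      [0,1] "which" : PP/N
      [1,2] "city" : (S\NP)\(PP/N)
    [2,3] "plan" : S\S
  [3,4] "today" : S\(S\NP)

[0,1] PP/N  lex  "which"
[1,2] (S\NP)\(PP/N)  lex  "city"
[0,2] S\NP  <  k=1
[2,3] S\S  lex  "plan"
[0,3] S\NP  <B  k=2
[3,4] S\(S\NP)  lex  "today"
[0,4] S  <  k=3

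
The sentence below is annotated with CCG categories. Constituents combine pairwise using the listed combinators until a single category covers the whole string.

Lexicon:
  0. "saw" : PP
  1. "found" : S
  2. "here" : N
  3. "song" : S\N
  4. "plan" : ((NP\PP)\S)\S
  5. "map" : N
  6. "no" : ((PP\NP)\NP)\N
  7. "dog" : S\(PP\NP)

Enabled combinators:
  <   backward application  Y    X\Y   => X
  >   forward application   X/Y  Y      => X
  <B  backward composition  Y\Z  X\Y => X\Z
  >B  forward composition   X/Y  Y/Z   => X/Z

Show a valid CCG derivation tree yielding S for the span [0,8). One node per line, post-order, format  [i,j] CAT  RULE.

[0,8] S   <
  [0,7] PP\NP   <
    [0,5] NP   <
      [0,1] "saw" : PP
      [1,5] NP\PP   <
        [1,2] "found" : S
        [2,5] (NP\PP)\S   <
          [2,4] S   <
            [2,3] "here" : N
            [3,4] "song" : S\N
          [4,5] "plan" : ((NP\PP)\S)\S
    [5,7] (PP\NP)\NP   <
      [5,6] "map" : N
      [6,7] "no" : ((PP\NP)\NP)\N
  [7,8] "dog" : S\(PP\NP)

[0,1] PP  lex  "saw"
[1,2] S  lex  "found"
[2,3] N  lex  "here"
[3,4] S\N  lex  "song"
[2,4] S  <  k=3
[4,5] ((NP\PP)\S)\S  lex  "plan"
[2,5] (NP\PP)\S  <  k=4
[1,5] NP\PP  <  k=2
[0,5] NP  <  k=1
[5,6] N  lex  "map"
[6,7] ((PP\NP)\NP)\N  lex  "no"
[5,7] (PP\NP)\NP  <  k=6
[0,7] PP\NP  <  k=5
[7,8] S\(PP\NP)  lex  "dog"
[0,8] S  <  k=7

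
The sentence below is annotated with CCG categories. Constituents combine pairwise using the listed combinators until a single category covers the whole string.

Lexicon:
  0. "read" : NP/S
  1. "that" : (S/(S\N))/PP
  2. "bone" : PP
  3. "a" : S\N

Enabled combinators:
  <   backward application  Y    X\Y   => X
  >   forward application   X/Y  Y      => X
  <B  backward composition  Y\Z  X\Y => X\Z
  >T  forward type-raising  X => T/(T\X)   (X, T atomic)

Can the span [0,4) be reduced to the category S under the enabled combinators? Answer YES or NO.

NP/S (S/(S\N))/PP PP S\N
CKY chart[0,4] = {N/(N\NP), NP, NP/(NP\NP), PP/(PP\NP), S/(S\NP)}; S ∉ chart

NO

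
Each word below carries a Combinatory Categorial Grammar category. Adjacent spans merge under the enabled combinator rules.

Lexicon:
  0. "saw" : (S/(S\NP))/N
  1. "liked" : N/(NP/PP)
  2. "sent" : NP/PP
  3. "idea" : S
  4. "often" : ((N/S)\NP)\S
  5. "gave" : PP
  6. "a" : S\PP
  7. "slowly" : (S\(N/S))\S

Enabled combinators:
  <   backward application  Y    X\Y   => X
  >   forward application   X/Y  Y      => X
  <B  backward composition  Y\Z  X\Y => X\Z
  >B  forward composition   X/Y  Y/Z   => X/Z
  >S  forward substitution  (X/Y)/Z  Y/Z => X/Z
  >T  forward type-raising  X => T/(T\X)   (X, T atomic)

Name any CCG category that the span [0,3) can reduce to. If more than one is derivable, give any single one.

S/(S\NP)

[0,8] S   >
  [0,3] S/(S\NP)   >
    [0,1] "saw" : (S/(S\NP))/N
    [1,3] N   >
      [1,2] "liked" : N/(NP/PP)
      [2,3] "sent" : NP/PP
  [3,8] S\NP   <B
    [3,5] (N/S)\NP   <
      [3,4] "idea" : S
      [4,5] "often" : ((N/S)\NP)\S
    [5,8] S\(N/S)   <
      [5,7] S   <
        [5,6] "gave" : PP
        [6,7] "a" : S\PP
      [7,8] "slowly" : (S\(N/S))\S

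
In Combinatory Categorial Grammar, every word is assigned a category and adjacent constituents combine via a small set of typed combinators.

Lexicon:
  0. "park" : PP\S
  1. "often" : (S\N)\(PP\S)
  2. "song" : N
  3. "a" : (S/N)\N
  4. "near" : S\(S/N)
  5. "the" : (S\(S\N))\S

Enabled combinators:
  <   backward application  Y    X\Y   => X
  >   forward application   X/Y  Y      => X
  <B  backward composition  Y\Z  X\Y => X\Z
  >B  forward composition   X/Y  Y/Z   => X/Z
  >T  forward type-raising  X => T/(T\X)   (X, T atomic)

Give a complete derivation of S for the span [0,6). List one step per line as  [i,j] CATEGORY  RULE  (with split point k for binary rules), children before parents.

[0,6] S   <
  [0,2] S\N   <
    [0,1] "park" : PP\S
    [1,2] "often" : (S\N)\(PP\S)
  [2,6] S\(S\N)   <
    [2,5] S   <
      [2,4] S/N   <
        [2,3] "song" : N
        [3,4] "a" : (S/N)\N
      [4,5] "near" : S\(S/N)
    [5,6] "the" : (S\(S\N))\S

[0,1] PP\S  lex  "park"
[1,2] (S\N)\(PP\S)  lex  "often"
[0,2] S\N  <  k=1
[2,3] N  lex  "song"
[3,4] (S/N)\N  lex  "a"
[2,4] S/N  <  k=3
[4,5] S\(S/N)  lex  "near"
[2,5] S  <  k=4
[5,6] (S\(S\N))\S  lex  "the"
[2,6] S\(S\N)  <  k=5
[0,6] S  <  k=2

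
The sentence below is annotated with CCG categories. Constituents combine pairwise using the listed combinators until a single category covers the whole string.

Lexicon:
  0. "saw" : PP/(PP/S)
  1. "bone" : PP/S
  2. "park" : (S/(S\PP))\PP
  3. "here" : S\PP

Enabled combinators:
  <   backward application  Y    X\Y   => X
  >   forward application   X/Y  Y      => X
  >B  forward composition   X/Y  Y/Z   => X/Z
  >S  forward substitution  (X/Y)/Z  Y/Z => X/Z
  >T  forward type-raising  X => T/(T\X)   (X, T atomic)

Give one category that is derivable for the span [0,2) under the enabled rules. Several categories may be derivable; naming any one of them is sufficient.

PP

[0,4] S   >
  [0,3] S/(S\PP)   <
    [0,2] PP   >
      [0,1] "saw" : PP/(PP/S)
      [1,2] "bone" : PP/S
    [2,3] "park" : (S/(S\PP))\PP
  [3,4] "here" : S\PP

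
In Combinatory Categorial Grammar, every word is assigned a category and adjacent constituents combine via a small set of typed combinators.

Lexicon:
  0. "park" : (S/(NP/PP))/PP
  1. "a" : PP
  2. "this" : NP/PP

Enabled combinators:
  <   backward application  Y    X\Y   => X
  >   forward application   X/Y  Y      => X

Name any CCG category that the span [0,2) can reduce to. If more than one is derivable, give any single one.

S/(NP/PP)

[0,3] S   >
  [0,2] S/(NP/PP)   >
    [0,1] "park" : (S/(NP/PP))/PP
    [1,2] "a" : PP
  [2,3] "this" : NP/PP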